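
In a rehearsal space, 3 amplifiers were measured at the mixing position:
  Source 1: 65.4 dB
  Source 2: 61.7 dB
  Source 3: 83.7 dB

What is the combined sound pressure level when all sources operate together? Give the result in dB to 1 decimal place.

83.8 dB

Converting to relative power and adding: 10^(65.4/10) + 10^(61.7/10) + 10^(83.7/10) = 2.394e+08.
L_total = 10·log₁₀(2.394e+08) = 83.8 dB.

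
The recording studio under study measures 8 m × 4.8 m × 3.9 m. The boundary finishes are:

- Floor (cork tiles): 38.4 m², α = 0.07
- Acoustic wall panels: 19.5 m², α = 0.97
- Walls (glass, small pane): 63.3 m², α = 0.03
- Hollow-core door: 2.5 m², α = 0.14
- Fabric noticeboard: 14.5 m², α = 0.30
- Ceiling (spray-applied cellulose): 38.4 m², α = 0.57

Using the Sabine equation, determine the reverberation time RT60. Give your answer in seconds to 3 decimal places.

0.481 s

A = Σ Sᵢαᵢ = 38.4*0.07 + 19.5*0.97 + 63.3*0.03 + 2.5*0.14 + 14.5*0.30 + 38.4*0.57 = 50.090 sabins.
Room volume: 149.76 m³.
RT60 = 0.161 · V / A = 0.161 × 149.76 / 50.090 = 0.481 s.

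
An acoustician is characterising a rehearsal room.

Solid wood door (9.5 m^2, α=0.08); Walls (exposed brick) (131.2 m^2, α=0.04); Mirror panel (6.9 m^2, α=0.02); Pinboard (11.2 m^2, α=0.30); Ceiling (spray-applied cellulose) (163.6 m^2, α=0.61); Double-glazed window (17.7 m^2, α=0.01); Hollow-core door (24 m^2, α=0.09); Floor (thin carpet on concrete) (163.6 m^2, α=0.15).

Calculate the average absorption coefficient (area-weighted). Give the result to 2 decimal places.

0.26

S = Σ Sᵢ = 9.5 + 131.2 + 6.9 + 11.2 + 163.6 + 17.7 + 24 + 163.6 = 527.7 m^2.
Weighted sum Σ Sα = 136.179.
ᾱ = A/S = 0.26.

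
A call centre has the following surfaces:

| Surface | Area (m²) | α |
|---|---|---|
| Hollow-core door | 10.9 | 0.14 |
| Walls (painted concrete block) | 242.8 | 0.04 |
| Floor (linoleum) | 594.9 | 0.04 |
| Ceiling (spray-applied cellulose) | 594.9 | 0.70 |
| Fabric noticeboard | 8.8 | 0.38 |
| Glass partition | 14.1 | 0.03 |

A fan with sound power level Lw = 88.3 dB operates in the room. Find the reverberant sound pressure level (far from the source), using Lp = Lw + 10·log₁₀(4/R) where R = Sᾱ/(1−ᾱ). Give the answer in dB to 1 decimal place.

A = 455.231 sabins; S = 1466.4 m².
ᾱ = 455.231/1466.4 = 0.3104; R = Sᾱ/(1−ᾱ) = 455.231/(1−0.3104) = 660.138 m².
Lp = Lw + 10 log₁₀(4/R) = 88.3 -22.18 = 66.1 dB.

66.1 dB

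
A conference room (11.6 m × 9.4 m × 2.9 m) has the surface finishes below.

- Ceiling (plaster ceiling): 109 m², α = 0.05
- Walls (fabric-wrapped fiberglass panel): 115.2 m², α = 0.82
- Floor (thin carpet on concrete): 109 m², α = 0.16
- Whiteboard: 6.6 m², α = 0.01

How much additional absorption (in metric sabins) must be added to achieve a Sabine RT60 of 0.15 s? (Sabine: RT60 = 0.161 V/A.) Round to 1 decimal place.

222.0 sabins

Summing Sᵢαᵢ: 5.450 + 94.464 + 17.440 + 0.066 → A₁ = 117.420 sabins.
V = 316.216 m³. Required absorption A₂ = 0.161 × 316.216 / 0.15 = 339.405 sabins.
Shortfall: 339.405 − 117.420 = 222.0 sabins.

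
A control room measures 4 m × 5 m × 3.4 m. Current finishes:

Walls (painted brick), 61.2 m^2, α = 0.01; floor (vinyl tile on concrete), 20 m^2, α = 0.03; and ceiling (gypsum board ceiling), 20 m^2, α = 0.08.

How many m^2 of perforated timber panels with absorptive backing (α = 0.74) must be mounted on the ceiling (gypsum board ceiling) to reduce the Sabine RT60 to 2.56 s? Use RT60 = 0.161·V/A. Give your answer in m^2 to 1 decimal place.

Total absorption A₁ = 61.2×0.01 + 20×0.03 + 20×0.08
  = 0.612 + 0.600 + 1.600 = 2.812 m^2 sabins.
Required A₂ = 0.161·68/2.56 = 4.277 sabins.
ΔA needed = 4.277 − 2.812 = 1.465 sabins.
Each m^2 of panel replacing the ceiling (gypsum board ceiling) adds (0.74 − 0.08) = 0.66 sabins.
Panel area = 1.465 / 0.66 = 2.2 m^2.

2.2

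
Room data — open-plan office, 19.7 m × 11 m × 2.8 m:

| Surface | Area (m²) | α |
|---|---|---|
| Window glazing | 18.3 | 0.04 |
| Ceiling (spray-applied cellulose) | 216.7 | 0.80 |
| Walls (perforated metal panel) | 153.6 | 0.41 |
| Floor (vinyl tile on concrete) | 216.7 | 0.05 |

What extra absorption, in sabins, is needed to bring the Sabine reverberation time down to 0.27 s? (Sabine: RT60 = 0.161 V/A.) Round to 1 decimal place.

Total absorption A₁ = 18.3×0.04 + 216.7×0.80 + 153.6×0.41 + 216.7×0.05
  = 0.732 + 173.360 + 62.976 + 10.835 = 247.903 m² sabins.
Target A₂ = 0.161·606.76/0.27 = 361.809 sabins (V = 606.76 m³).
Additional absorption ΔA = 361.809 − 247.903 = 113.9 sabins.

113.9 sabins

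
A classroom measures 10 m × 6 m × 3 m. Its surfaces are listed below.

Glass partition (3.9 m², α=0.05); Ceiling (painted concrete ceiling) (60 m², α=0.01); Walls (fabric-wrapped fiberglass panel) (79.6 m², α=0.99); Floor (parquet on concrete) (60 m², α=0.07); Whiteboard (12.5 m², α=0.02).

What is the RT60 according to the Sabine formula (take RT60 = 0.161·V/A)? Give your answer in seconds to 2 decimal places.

Total absorption A = 3.9*0.05 + 60*0.01 + 79.6*0.99 + 60*0.07 + 12.5*0.02
  = 0.195 + 0.600 + 78.804 + 4.200 + 0.250 = 84.049 m² sabins.
Room volume: 180 m³.
T = 0.161 V/A = 0.161·180/84.049 = 0.34 s.

0.34 seconds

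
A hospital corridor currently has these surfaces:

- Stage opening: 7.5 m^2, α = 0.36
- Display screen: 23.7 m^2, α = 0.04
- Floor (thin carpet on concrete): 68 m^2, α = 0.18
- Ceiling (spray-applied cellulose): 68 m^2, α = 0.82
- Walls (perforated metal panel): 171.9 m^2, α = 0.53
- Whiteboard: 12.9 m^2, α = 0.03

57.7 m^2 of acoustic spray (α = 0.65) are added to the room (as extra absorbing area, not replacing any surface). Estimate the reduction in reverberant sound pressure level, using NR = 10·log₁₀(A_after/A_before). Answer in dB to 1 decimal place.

Summing Sᵢαᵢ: 2.700 + 0.948 + 12.240 + 55.760 + 91.107 + 0.387 → A_before = 163.142 sabins.
Treatment contributes 57.7·0.65 = 37.505 sabins.
New total A_after = 200.647 sabins.
Reduction = 10 log₁₀(A_after/A_before) = 10 log₁₀(1.2299) = 0.9 dB.

0.9 dB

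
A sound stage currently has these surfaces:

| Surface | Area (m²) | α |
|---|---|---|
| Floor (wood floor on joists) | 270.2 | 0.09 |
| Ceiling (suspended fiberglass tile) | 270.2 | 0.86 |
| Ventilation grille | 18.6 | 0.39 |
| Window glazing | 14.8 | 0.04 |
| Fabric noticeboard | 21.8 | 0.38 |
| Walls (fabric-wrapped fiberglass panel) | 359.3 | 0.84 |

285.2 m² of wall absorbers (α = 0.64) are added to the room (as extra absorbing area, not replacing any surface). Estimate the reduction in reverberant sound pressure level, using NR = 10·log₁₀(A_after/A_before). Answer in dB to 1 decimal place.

1.2 dB

Total absorption A_before = 270.2×0.09 + 270.2×0.86 + 18.6×0.39 + 14.8×0.04 + 21.8×0.38 + 359.3×0.84
  = 24.318 + 232.372 + 7.254 + 0.592 + 8.284 + 301.812 = 574.632 m² sabins.
Treatment contributes 285.2·0.64 = 182.528 sabins.
A_after = 574.632 + 182.528 = 757.160 sabins.
NR = 10·log₁₀(757.160/574.632) = 1.2 dB.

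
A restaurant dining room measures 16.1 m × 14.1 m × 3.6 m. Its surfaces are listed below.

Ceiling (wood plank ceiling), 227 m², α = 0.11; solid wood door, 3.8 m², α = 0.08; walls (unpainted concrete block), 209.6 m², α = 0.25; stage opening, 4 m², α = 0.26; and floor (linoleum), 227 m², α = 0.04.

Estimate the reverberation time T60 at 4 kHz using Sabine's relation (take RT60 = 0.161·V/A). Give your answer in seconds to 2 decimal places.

Equivalent absorption area: A = 227×0.11 + 3.8×0.08 + 209.6×0.25 + 4×0.26 + 227×0.04 = 87.794 m².
Volume V = 16.1 × 14.1 × 3.6 = 817.236 m³.
RT60 = 0.161 · V / A = 0.161 × 817.236 / 87.794 = 1.50 s.

1.50 s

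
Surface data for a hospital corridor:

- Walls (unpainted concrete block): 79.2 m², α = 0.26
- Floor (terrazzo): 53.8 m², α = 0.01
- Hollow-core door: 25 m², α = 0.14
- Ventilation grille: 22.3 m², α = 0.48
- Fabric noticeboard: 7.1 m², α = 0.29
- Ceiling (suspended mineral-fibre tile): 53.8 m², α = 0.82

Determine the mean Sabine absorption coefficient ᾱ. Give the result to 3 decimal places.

0.338

Total surface area S = 241.2 m².
Σ(Sᵢαᵢ) = 79.2*0.26 + 53.8*0.01 + 25*0.14 + 22.3*0.48 + 7.1*0.29 + 53.8*0.82 = 81.509.
ᾱ = 81.509 / 241.2 = 0.338.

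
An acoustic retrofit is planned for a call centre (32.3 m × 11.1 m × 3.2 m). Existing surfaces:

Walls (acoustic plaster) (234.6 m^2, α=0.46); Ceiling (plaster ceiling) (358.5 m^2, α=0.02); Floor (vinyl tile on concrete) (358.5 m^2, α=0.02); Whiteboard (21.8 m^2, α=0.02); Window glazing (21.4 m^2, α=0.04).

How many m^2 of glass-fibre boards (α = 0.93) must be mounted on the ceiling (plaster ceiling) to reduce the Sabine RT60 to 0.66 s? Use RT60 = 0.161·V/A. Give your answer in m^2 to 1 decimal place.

171.8

Equivalent absorption area: A₁ = 234.6·0.46 + 358.5·0.02 + 358.5·0.02 + 21.8·0.02 + 21.4·0.04 = 123.548 m^2.
V = 1147.296 m³. Target absorption A₂ = 0.161 × 1147.296 / 0.66 = 279.871 sabins.
Absorption to add: 279.871 − 123.548 = 156.323 sabins.
Net gain per m^2: Δα = 0.93 − 0.02 = 0.91.
Area = ΔA/Δα = 156.323/0.91 = 171.8 m^2.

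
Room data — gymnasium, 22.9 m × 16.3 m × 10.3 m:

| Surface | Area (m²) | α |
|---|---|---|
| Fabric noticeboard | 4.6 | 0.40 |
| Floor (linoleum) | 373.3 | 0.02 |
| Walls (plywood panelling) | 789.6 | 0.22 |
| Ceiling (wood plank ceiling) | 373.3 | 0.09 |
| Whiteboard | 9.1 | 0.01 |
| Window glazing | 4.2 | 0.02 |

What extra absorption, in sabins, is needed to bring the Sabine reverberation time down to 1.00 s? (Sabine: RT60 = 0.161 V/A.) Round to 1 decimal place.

402.2 sabins

Total absorption A₁ = 4.6*0.40 + 373.3*0.02 + 789.6*0.22 + 373.3*0.09 + 9.1*0.01 + 4.2*0.02
  = 1.840 + 7.466 + 173.712 + 33.597 + 0.091 + 0.084 = 216.790 m² sabins.
Target A₂ = 0.161·3844.681/1.00 = 618.994 sabins (V = 3844.681 m³).
Additional absorption ΔA = 618.994 − 216.790 = 402.2 sabins.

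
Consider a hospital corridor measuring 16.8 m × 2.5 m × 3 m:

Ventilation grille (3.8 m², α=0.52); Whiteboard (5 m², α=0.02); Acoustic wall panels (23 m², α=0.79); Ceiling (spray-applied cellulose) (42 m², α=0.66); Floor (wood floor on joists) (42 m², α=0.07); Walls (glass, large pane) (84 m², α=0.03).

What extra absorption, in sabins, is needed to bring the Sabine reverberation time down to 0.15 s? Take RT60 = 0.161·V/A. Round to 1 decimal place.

Summing Sᵢαᵢ: 1.976 + 0.100 + 18.170 + 27.720 + 2.940 + 2.520 → A₁ = 53.426 sabins.
For T = 0.15 s, need A₂ = 0.161·V/T = 0.161·126/0.15 = 135.240 sabins.
Additional absorption ΔA = 135.240 − 53.426 = 81.8 sabins.

81.8 sabins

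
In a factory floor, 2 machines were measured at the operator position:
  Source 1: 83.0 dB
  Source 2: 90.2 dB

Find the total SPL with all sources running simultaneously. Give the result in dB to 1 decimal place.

91.0 dB

Converting to relative power and adding: 10^(83.0/10) + 10^(90.2/10) = 1.247e+09.
Back to dB: 10·log₁₀ Σ = 91.0 dB.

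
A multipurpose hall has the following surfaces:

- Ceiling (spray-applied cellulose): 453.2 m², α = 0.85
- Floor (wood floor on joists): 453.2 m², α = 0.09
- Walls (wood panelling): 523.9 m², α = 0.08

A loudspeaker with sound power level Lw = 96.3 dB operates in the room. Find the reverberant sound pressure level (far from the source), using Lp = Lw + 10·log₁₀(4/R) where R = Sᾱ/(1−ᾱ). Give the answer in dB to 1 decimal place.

73.9 dB

Σ(Sᵢαᵢ) = 453.2·0.85 + 453.2·0.09 + 523.9·0.08 = 467.920; total area S = 1430.3 m².
ᾱ = 0.3271, so room constant R = A/(1−ᾱ) = 695.378 m².
Lp = 96.3 + 10·log₁₀(4/695.378) = 96.3 + (-22.40) = 73.9 dB.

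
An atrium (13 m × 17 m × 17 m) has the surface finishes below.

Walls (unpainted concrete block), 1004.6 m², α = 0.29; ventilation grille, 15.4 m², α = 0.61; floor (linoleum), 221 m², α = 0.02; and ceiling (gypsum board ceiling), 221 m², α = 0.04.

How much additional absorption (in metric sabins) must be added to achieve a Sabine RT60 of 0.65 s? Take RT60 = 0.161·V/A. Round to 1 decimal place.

Equivalent absorption area: A₁ = 1004.6·0.29 + 15.4·0.61 + 221·0.02 + 221·0.04 = 313.988 m².
V = 3757 m³. Required absorption A₂ = 0.161 × 3757 / 0.65 = 930.580 sabins.
ΔA = A₂ − A₁ = 930.580 − 313.988 = 616.6 sabins.

616.6 sabins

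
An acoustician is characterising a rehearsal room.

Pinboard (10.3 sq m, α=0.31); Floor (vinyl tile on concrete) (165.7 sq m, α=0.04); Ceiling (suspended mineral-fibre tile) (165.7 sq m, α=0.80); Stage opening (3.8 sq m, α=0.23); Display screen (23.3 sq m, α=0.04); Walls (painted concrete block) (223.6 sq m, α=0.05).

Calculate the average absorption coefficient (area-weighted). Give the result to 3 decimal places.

0.262

Total surface area S = 592.4 sq m.
Weighted sum Σ Sα = 155.367.
ᾱ = A/S = 0.262.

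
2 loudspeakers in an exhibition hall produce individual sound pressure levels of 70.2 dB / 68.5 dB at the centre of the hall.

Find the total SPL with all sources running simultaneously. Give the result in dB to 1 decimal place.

72.4 dB

Σ 10^(Lᵢ/10) = 1.755e+07.
L_total = 10·log₁₀(1.755e+07) = 72.4 dB.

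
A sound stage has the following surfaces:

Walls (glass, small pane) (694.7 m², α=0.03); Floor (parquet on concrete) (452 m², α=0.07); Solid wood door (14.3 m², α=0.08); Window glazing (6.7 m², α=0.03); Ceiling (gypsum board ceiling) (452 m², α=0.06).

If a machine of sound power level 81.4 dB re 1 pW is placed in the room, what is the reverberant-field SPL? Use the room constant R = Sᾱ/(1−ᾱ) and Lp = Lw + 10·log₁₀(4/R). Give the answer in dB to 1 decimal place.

A = 80.946 sabins; S = 1619.7 m².
ᾱ = 80.946/1619.7 = 0.0500; R = Sᾱ/(1−ᾱ) = 80.946/(1−0.0500) = 85.206 m².
Lp = 81.4 + 10·log₁₀(4/85.206) = 81.4 + (-13.28) = 68.1 dB.

68.1 dB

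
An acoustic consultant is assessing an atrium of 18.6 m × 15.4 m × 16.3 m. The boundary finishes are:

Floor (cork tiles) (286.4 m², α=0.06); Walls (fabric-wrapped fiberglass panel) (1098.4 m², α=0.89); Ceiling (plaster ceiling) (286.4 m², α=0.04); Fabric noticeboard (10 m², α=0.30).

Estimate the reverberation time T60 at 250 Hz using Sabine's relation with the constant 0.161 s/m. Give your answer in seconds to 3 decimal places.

0.745 sec

Total absorption A = 286.4·0.06 + 1098.4·0.89 + 286.4·0.04 + 10·0.30
  = 17.184 + 977.576 + 11.456 + 3.000 = 1009.216 m² sabins.
V = 18.6·15.4·16.3 = 4668.972 m³.
RT60 = 0.161 · V / A = 0.161 × 4668.972 / 1009.216 = 0.745 s.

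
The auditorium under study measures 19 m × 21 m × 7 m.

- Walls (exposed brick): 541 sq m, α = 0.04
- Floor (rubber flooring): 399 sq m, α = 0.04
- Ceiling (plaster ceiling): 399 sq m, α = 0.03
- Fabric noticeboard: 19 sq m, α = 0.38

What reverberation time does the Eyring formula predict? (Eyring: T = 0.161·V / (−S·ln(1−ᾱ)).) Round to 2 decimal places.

Total surface area S = 541 + 399 + 399 + 19 = 1358.0 sq m.
Absorption A = 541·0.04 + 399·0.04 + 399·0.03 + 19·0.38 = 56.790 sabins.
ᾱ = 56.790 / 1358.0 = 0.0418.
Eyring denominator: −S ln(1−ᾱ) = 57.985.
V = 19 × 21 × 7 = 2793 m³.
RT60 = 0.161 × 2793 / 57.985 = 7.75 s.

7.75 s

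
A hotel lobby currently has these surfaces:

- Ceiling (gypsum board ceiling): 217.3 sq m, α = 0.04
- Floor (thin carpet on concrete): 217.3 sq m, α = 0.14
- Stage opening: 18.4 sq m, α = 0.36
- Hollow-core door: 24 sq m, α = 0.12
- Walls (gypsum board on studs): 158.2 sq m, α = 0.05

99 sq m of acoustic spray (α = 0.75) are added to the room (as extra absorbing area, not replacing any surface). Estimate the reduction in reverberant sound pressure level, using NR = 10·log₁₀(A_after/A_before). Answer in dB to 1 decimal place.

A_before = Σ Sᵢαᵢ = 217.3*0.04 + 217.3*0.14 + 18.4*0.36 + 24*0.12 + 158.2*0.05 = 56.528 sabins.
Added absorption = 99 × 0.75 = 74.250 sabins.
New total A_after = 130.778 sabins.
NR = 10·log₁₀(130.778/56.528) = 3.6 dB.

3.6 dB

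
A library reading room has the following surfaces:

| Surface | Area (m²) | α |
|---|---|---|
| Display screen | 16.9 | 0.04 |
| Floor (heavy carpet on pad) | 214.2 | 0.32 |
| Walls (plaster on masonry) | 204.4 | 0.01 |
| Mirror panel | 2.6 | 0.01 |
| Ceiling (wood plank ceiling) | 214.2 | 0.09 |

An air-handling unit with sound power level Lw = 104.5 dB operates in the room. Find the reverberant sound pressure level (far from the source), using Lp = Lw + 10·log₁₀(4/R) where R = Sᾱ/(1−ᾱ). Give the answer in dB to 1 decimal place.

90.3 dB

A = 90.568 sabins; S = 652.3 m².
ᾱ = 90.568/652.3 = 0.1388; R = Sᾱ/(1−ᾱ) = 90.568/(1−0.1388) = 105.165 m².
Lp = Lw + 10 log₁₀(4/R) = 104.5 -14.20 = 90.3 dB.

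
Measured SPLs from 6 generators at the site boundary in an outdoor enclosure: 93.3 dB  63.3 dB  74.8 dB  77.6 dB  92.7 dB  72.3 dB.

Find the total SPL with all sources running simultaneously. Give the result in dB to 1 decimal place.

Σ 10^(Lᵢ/10) = 4.107e+09.
Combined level = 10 log₁₀(4.107e+09) = 96.1 dB.

96.1 dB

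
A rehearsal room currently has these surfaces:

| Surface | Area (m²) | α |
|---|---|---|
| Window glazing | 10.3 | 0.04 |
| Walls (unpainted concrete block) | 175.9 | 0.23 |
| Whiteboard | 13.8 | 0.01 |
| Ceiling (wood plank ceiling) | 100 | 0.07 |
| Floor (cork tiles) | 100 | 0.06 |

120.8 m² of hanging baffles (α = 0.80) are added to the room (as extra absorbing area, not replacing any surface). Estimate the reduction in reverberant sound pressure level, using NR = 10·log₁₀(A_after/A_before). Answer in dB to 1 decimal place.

A_before = Σ Sᵢαᵢ = 10.3·0.04 + 175.9·0.23 + 13.8·0.01 + 100·0.07 + 100·0.06 = 54.007 sabins.
Treatment contributes 120.8·0.80 = 96.640 sabins.
New total A_after = 150.647 sabins.
Reduction = 10 log₁₀(A_after/A_before) = 10 log₁₀(2.7894) = 4.5 dB.

4.5 dB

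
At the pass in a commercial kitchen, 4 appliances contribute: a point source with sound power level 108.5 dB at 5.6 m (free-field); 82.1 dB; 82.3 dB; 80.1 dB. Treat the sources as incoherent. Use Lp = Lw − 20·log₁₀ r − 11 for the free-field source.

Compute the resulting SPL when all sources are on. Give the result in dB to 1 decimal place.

87.9 dB

Source at 5.6 m: Lp = 108.5 − 20·log₁₀(5.6) − 11 = 82.5 dB.
Σ 10^(Lᵢ/10) = 6.122e+08.
L_total = 10·log₁₀(6.122e+08) = 87.9 dB.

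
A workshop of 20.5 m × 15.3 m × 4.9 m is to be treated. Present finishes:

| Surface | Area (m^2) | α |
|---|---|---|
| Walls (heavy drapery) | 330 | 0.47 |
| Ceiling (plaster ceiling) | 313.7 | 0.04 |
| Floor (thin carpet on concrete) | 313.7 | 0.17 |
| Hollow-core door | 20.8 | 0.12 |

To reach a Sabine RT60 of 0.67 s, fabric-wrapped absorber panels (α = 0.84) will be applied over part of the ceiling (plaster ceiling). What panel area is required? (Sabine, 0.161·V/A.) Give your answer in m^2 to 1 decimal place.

182.3

Summing Sᵢαᵢ: 155.100 + 12.548 + 53.329 + 2.496 → A₁ = 223.473 sabins.
Required A₂ = 0.161·1536.885/0.67 = 369.311 sabins.
ΔA needed = 369.311 − 223.473 = 145.838 sabins.
Each m^2 of panel replacing the ceiling (plaster ceiling) adds (0.84 − 0.04) = 0.80 sabins.
Panel area = 145.838 / 0.80 = 182.3 m^2.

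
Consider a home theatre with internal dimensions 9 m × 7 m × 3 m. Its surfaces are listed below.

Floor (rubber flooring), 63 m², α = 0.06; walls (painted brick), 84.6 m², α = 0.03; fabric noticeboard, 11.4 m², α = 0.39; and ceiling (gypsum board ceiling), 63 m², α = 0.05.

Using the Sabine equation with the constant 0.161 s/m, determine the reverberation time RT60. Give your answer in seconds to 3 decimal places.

Summing Sᵢαᵢ: 3.780 + 2.538 + 4.446 + 3.150 → A = 13.914 sabins.
Volume V = 9 × 7 × 3 = 189 m³.
RT60 = 0.161 · V / A = 0.161 × 189 / 13.914 = 2.187 s.

2.187 s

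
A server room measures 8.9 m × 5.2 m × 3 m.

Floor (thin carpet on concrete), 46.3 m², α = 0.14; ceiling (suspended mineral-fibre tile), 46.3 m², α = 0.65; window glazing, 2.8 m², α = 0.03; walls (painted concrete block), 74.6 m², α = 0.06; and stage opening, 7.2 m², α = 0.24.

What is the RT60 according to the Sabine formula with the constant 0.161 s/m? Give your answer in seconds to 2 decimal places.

0.52 s

Summing Sᵢαᵢ: 6.482 + 30.095 + 0.084 + 4.476 + 1.728 → A = 42.865 sabins.
Room volume: 138.84 m³.
Sabine: RT60 = 0.161 × 138.84 / 42.865 = 0.52 s.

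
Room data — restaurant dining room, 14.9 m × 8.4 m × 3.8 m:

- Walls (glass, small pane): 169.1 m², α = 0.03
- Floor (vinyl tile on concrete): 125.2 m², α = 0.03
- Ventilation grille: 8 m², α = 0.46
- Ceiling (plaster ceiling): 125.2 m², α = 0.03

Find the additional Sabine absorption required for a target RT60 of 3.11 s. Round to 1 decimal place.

Total absorption A₁ = 169.1×0.03 + 125.2×0.03 + 8×0.46 + 125.2×0.03
  = 5.073 + 3.756 + 3.680 + 3.756 = 16.265 m² sabins.
Target A₂ = 0.161·475.608/3.11 = 24.622 sabins (V = 475.608 m³).
ΔA = A₂ − A₁ = 24.622 − 16.265 = 8.4 sabins.

8.4 sabins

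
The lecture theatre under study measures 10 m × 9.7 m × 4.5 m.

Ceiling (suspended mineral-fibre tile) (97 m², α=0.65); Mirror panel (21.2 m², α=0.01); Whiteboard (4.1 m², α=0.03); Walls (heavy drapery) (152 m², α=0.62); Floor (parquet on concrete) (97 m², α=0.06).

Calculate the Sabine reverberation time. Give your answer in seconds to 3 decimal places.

0.430 s

A = Σ Sᵢαᵢ = 97*0.65 + 21.2*0.01 + 4.1*0.03 + 152*0.62 + 97*0.06 = 163.445 sabins.
V = 10·9.7·4.5 = 436.5 m³.
RT60 = 0.161 · V / A = 0.161 × 436.5 / 163.445 = 0.430 s.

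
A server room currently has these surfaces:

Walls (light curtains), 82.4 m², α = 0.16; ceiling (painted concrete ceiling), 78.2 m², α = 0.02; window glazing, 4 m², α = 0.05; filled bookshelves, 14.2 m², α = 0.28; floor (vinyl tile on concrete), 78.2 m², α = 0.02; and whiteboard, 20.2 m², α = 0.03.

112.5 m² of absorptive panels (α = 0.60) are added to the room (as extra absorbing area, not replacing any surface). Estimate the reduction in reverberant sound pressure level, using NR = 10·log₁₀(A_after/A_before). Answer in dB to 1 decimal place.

6.2 dB

Equivalent absorption area: A_before = 82.4*0.16 + 78.2*0.02 + 4*0.05 + 14.2*0.28 + 78.2*0.02 + 20.2*0.03 = 21.094 m².
Treatment contributes 112.5·0.60 = 67.500 sabins.
A_after = 21.094 + 67.500 = 88.594 sabins.
Reduction = 10 log₁₀(A_after/A_before) = 10 log₁₀(4.2000) = 6.2 dB.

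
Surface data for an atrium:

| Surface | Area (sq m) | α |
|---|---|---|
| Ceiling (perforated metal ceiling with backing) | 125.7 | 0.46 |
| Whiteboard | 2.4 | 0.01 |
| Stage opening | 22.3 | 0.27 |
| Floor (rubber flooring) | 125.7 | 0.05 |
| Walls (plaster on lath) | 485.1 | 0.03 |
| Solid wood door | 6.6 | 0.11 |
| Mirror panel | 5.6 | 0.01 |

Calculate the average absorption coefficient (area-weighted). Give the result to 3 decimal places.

Total surface area S = 773.4 sq m.
Weighted sum Σ Sα = 85.487.
ᾱ = A/S = 0.111.

0.111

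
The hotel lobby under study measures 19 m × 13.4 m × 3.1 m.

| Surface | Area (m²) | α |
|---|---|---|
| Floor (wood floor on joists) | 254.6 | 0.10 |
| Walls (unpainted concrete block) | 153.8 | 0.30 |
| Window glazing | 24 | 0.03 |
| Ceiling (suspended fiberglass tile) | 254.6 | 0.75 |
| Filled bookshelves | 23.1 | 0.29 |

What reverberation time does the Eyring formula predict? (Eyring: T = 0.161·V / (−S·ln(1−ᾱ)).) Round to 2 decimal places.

Total surface area S = 254.6 + 153.8 + 24 + 254.6 + 23.1 = 710.1 m².
Σ(Sᵢαᵢ) = 254.6·0.10 + 153.8·0.30 + 24·0.03 + 254.6·0.75 + 23.1·0.29 = 269.969.
ᾱ = 269.969 / 710.1 = 0.3802.
−S·ln(1−ᾱ) = −710.1 × ln(1 − 0.3802) = 339.682.
V = 19 × 13.4 × 3.1 = 789.26 m³.
RT60 = 0.161 × 789.26 / 339.682 = 0.37 s.

0.37 sec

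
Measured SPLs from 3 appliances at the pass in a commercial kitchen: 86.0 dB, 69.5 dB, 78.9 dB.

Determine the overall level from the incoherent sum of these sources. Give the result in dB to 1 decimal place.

86.9 dB

Converting to relative power and adding: 10^(86.0/10) + 10^(69.5/10) + 10^(78.9/10) = 4.846e+08.
Combined level = 10 log₁₀(4.846e+08) = 86.9 dB.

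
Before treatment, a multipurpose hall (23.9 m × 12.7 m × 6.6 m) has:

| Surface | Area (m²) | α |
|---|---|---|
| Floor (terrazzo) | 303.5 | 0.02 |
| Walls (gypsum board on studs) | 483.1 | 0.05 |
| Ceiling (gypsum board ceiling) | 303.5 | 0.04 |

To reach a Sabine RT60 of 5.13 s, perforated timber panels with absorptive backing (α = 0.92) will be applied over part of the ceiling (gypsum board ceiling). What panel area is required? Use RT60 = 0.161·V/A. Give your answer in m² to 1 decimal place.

Summing Sᵢαᵢ: 6.070 + 24.155 + 12.140 → A₁ = 42.365 sabins.
V = 2003.298 m³. Target absorption A₂ = 0.161 × 2003.298 / 5.13 = 62.872 sabins.
ΔA needed = 62.872 − 42.365 = 20.507 sabins.
Net gain per m²: Δα = 0.92 − 0.04 = 0.88.
Area = ΔA/Δα = 20.507/0.88 = 23.3 m².

23.3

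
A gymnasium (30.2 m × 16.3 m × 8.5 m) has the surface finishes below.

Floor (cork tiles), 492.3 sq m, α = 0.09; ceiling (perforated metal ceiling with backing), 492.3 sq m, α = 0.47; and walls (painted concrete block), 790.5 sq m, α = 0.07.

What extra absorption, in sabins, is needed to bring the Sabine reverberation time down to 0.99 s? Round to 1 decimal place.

Summing Sᵢαᵢ: 44.307 + 231.381 + 55.335 → A₁ = 331.023 sabins.
Target A₂ = 0.161·4184.21/0.99 = 680.462 sabins (V = 4184.21 m³).
Additional absorption ΔA = 680.462 − 331.023 = 349.4 sabins.

349.4 sabins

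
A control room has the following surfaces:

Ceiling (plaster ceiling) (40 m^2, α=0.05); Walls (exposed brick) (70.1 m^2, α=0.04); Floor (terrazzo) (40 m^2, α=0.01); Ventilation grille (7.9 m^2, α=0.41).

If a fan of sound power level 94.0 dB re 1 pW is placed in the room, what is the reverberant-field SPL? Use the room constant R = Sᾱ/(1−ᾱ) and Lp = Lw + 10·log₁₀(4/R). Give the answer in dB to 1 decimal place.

Σ(Sᵢαᵢ) = 40×0.05 + 70.1×0.04 + 40×0.01 + 7.9×0.41 = 8.443; total area S = 158.0 m^2.
ᾱ = 0.0534, so room constant R = A/(1−ᾱ) = 8.919 m^2.
Lp = 94.0 + 10·log₁₀(4/8.919) = 94.0 + (-3.48) = 90.5 dB.

90.5 dB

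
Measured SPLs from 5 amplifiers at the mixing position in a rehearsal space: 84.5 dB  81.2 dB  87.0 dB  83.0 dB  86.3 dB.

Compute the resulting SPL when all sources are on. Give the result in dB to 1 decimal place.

91.9 dB

Σ 10^(Lᵢ/10) = 1.541e+09.
Back to dB: 10·log₁₀ Σ = 91.9 dB.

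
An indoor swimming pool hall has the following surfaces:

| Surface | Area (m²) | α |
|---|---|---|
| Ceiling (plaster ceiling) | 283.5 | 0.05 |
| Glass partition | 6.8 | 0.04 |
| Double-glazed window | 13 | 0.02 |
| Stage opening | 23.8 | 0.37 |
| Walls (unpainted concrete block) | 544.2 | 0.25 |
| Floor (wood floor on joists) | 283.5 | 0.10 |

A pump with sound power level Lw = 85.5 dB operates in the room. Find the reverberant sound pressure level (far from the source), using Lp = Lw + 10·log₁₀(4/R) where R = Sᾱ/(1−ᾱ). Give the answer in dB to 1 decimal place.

A = 187.913 sabins; S = 1154.8 m².
ᾱ = 187.913/1154.8 = 0.1627; R = Sᾱ/(1−ᾱ) = 187.913/(1−0.1627) = 224.427 m².
Lp = 85.5 + 10·log₁₀(4/224.427) = 85.5 + (-17.49) = 68.0 dB.

68.0 dB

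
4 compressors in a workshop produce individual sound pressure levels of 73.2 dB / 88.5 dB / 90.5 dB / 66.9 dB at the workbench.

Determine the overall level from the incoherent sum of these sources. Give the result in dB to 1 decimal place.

Sum in the linear (power) domain: Σ 10^(Lᵢ/10) = 10^(73.2/10) + 10^(88.5/10) + 10^(90.5/10) + 10^(66.9/10) = 1.856e+09.
L_total = 10·log₁₀(1.856e+09) = 92.7 dB.

92.7 dB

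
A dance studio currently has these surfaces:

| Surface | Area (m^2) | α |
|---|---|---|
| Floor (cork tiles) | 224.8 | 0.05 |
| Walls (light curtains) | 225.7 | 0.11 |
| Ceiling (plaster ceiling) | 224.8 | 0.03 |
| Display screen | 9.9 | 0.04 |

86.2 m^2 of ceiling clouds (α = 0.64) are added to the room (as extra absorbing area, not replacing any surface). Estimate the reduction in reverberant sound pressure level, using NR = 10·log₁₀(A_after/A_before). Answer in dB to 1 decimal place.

A_before = Σ Sᵢαᵢ = 224.8*0.05 + 225.7*0.11 + 224.8*0.03 + 9.9*0.04 = 43.207 sabins.
Added absorption = 86.2 × 0.64 = 55.168 sabins.
A_after = 43.207 + 55.168 = 98.375 sabins.
Reduction = 10 log₁₀(A_after/A_before) = 10 log₁₀(2.2768) = 3.6 dB.

3.6 dB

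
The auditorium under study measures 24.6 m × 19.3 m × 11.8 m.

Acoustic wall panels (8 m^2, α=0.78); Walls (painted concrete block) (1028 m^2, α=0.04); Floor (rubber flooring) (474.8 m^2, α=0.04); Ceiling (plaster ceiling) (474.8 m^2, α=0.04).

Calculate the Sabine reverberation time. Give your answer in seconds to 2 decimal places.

10.57 s

A = Σ Sᵢαᵢ = 8*0.78 + 1028*0.04 + 474.8*0.04 + 474.8*0.04 = 85.344 sabins.
Room volume: 5602.404 m³.
RT60 = 0.161 · V / A = 0.161 × 5602.404 / 85.344 = 10.57 s.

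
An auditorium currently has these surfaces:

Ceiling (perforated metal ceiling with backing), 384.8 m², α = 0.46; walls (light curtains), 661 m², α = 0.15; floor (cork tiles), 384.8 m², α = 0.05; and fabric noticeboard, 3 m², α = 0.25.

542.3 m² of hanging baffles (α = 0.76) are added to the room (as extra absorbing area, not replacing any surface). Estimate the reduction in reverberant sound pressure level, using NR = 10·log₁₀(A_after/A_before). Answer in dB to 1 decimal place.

3.8 dB

A_before = Σ Sᵢαᵢ = 384.8*0.46 + 661*0.15 + 384.8*0.05 + 3*0.25 = 296.148 sabins.
Treatment contributes 542.3·0.76 = 412.148 sabins.
New total A_after = 708.296 sabins.
NR = 10·log₁₀(708.296/296.148) = 3.8 dB.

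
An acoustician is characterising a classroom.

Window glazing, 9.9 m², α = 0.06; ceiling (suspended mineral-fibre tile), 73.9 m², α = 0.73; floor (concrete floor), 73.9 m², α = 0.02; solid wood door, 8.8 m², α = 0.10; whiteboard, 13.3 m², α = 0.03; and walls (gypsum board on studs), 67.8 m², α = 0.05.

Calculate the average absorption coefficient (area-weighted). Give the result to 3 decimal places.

Total surface area S = 247.6 m².
Σ(Sᵢαᵢ) = 9.9·0.06 + 73.9·0.73 + 73.9·0.02 + 8.8·0.10 + 13.3·0.03 + 67.8·0.05 = 60.688.
ᾱ = A/S = 0.245.

0.245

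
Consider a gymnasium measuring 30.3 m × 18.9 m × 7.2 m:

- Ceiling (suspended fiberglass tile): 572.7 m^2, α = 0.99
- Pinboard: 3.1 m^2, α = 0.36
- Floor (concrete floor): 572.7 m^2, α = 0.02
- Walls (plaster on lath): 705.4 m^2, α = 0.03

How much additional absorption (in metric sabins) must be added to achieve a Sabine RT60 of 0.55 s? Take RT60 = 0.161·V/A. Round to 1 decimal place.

606.3 sabins

A₁ = Σ Sᵢαᵢ = 572.7·0.99 + 3.1·0.36 + 572.7·0.02 + 705.4·0.03 = 600.705 sabins.
Target A₂ = 0.161·4123.224/0.55 = 1206.980 sabins (V = 4123.224 m³).
Shortfall: 1206.980 − 600.705 = 606.3 sabins.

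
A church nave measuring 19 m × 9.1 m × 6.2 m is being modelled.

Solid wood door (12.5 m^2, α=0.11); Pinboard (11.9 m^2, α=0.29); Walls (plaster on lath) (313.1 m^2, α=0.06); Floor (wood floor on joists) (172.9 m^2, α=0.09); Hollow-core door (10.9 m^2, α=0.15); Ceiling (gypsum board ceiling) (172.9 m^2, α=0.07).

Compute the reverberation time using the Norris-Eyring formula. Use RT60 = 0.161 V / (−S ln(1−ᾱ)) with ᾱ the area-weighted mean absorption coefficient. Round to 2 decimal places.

3.14 seconds

Total surface area S = 12.5 + 11.9 + 313.1 + 172.9 + 10.9 + 172.9 = 694.2 m^2.
Absorption A = 12.5·0.11 + 11.9·0.29 + 313.1·0.06 + 172.9·0.09 + 10.9·0.15 + 172.9·0.07 = 52.911 sabins.
Mean coefficient ᾱ = A/S = 0.0762.
Eyring denominator: −S ln(1−ᾱ) = 55.022.
V = 19 × 9.1 × 6.2 = 1071.98 m³.
T = 0.161·V/[−S·ln(1−ᾱ)] = 0.161·1071.98/55.022 = 3.14 s.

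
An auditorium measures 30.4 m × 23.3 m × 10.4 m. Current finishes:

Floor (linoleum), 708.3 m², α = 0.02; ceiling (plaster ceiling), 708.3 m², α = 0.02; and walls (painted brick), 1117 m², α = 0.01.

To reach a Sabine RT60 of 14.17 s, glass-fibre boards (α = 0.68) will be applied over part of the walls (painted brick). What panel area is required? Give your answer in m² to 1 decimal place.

Summing Sᵢαᵢ: 14.166 + 14.166 + 11.170 → A₁ = 39.502 sabins.
Required A₂ = 0.161·7366.528/14.17 = 83.699 sabins.
Absorption to add: 83.699 − 39.502 = 44.197 sabins.
Each m² of panel replacing the walls (painted brick) adds (0.68 − 0.01) = 0.67 sabins.
Panel area = 44.197 / 0.67 = 66.0 m².

66.0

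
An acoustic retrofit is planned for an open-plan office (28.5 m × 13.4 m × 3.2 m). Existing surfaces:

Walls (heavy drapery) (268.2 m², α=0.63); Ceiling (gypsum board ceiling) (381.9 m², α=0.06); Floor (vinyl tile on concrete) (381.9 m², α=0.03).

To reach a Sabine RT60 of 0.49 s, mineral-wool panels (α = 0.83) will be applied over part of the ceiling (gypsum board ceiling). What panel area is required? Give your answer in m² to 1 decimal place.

Total absorption A₁ = 268.2×0.63 + 381.9×0.06 + 381.9×0.03
  = 168.966 + 22.914 + 11.457 = 203.337 m² sabins.
V = 1222.08 m³. Target absorption A₂ = 0.161 × 1222.08 / 0.49 = 401.541 sabins.
ΔA needed = 401.541 − 203.337 = 198.204 sabins.
Net gain per m²: Δα = 0.83 − 0.06 = 0.77.
Area = ΔA/Δα = 198.204/0.77 = 257.4 m².

257.4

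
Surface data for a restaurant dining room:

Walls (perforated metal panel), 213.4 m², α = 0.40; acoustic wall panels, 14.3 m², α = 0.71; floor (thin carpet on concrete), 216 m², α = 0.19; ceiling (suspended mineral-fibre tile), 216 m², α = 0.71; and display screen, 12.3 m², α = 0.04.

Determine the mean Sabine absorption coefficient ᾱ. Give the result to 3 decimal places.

0.432

S = Σ Sᵢ = 213.4 + 14.3 + 216 + 216 + 12.3 = 672.0 m².
A = 213.4·0.40 + 14.3·0.71 + 216·0.19 + 216·0.71 + 12.3·0.04 = 290.405 sabins.
ᾱ = A/S = 0.432.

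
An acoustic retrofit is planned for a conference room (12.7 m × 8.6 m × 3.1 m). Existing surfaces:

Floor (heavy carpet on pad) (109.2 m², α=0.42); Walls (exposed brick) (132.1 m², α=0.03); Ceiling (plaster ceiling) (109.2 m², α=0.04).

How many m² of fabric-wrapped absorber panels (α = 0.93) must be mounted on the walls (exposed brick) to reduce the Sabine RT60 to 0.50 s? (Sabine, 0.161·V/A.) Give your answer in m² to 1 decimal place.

Total absorption A₁ = 109.2·0.42 + 132.1·0.03 + 109.2·0.04
  = 45.864 + 3.963 + 4.368 = 54.195 m² sabins.
V = 338.582 m³. Target absorption A₂ = 0.161 × 338.582 / 0.50 = 109.023 sabins.
Absorption to add: 109.023 − 54.195 = 54.828 sabins.
Net gain per m²: Δα = 0.93 − 0.03 = 0.90.
Area = ΔA/Δα = 54.828/0.90 = 60.9 m².

60.9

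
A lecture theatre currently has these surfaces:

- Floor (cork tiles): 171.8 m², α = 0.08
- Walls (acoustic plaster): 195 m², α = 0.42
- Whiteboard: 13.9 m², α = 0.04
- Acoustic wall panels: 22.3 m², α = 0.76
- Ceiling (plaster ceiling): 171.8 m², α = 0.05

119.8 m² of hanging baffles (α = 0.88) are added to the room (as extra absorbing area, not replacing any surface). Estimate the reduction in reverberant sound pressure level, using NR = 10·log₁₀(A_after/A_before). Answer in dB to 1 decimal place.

Total absorption A_before = 171.8·0.08 + 195·0.42 + 13.9·0.04 + 22.3·0.76 + 171.8·0.05
  = 13.744 + 81.900 + 0.556 + 16.948 + 8.590 = 121.738 m² sabins.
Treatment contributes 119.8·0.88 = 105.424 sabins.
New total A_after = 227.162 sabins.
Reduction = 10 log₁₀(A_after/A_before) = 10 log₁₀(1.8660) = 2.7 dB.

2.7 dB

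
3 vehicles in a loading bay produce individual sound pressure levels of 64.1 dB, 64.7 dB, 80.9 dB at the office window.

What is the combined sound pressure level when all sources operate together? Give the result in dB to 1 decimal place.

Sum in the linear (power) domain: Σ 10^(Lᵢ/10) = 10^(64.1/10) + 10^(64.7/10) + 10^(80.9/10) = 1.285e+08.
Combined level = 10 log₁₀(1.285e+08) = 81.1 dB.

81.1 dB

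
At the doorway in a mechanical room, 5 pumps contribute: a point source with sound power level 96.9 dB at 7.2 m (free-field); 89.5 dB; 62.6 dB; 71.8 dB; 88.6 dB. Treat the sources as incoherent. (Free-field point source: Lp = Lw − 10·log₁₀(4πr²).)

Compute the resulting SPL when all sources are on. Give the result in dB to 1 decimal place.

92.1 dB

Source at 7.2 m: Lp = 96.9 − 10·log₁₀(4π·7.2²) = 96.9 − 10·log₁₀(651.441) = 68.8 dB.
Sum in the linear (power) domain: Σ 10^(Lᵢ/10) = 10^(68.8/10) + 10^(89.5/10) + 10^(62.6/10) + 10^(71.8/10) + 10^(88.6/10) = 1.64e+09.
L_total = 10·log₁₀(1.64e+09) = 92.1 dB.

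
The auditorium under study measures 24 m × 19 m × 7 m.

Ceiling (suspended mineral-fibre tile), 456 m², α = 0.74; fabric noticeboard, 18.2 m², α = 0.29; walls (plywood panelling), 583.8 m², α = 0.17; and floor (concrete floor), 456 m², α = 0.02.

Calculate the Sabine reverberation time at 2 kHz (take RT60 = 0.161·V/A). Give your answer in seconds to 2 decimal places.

1.14 s

Summing Sᵢαᵢ: 337.440 + 5.278 + 99.246 + 9.120 → A = 451.084 sabins.
Room volume: 3192 m³.
RT60 = 0.161 · V / A = 0.161 × 3192 / 451.084 = 1.14 s.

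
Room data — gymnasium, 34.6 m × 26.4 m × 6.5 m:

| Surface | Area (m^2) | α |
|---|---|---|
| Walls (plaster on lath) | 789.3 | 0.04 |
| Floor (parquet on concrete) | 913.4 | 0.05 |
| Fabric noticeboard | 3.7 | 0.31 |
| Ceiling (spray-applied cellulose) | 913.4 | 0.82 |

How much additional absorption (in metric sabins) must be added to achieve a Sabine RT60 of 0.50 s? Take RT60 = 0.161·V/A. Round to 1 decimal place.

Summing Sᵢαᵢ: 31.572 + 45.670 + 1.147 + 748.988 → A₁ = 827.377 sabins.
V = 5937.36 m³. Required absorption A₂ = 0.161 × 5937.36 / 0.50 = 1911.830 sabins.
ΔA = A₂ − A₁ = 1911.830 − 827.377 = 1084.5 sabins.

1084.5 sabins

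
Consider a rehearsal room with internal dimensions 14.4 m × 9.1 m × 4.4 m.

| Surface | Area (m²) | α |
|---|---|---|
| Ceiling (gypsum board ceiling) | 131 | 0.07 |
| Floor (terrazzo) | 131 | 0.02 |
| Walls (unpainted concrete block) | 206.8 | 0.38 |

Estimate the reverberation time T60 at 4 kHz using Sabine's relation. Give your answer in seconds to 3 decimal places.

Summing Sᵢαᵢ: 9.170 + 2.620 + 78.584 → A = 90.374 sabins.
V = 14.4·9.1·4.4 = 576.576 m³.
Sabine: RT60 = 0.161 × 576.576 / 90.374 = 1.027 s.

1.027 sec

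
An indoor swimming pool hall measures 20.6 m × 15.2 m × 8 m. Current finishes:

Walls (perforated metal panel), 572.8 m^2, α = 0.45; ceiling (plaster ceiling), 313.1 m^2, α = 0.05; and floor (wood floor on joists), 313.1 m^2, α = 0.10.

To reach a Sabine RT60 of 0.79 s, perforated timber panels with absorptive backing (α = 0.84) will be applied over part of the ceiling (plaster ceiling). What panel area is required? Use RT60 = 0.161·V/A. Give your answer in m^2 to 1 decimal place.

260.5

Total absorption A₁ = 572.8*0.45 + 313.1*0.05 + 313.1*0.10
  = 257.760 + 15.655 + 31.310 = 304.725 m^2 sabins.
Required A₂ = 0.161·2504.96/0.79 = 510.505 sabins.
Absorption to add: 510.505 − 304.725 = 205.780 sabins.
Each m^2 of panel replacing the ceiling (plaster ceiling) adds (0.84 − 0.05) = 0.79 sabins.
Area = ΔA/Δα = 205.780/0.79 = 260.5 m^2.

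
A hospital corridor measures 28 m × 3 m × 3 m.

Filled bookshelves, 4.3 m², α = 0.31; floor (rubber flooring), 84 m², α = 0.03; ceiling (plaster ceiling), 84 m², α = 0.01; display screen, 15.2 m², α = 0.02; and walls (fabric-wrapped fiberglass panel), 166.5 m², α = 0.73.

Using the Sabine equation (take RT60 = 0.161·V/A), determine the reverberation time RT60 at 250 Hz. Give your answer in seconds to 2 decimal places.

0.32 s

Summing Sᵢαᵢ: 1.333 + 2.520 + 0.840 + 0.304 + 121.545 → A = 126.542 sabins.
Volume V = 28 × 3 × 3 = 252 m³.
RT60 = 0.161 · V / A = 0.161 × 252 / 126.542 = 0.32 s.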